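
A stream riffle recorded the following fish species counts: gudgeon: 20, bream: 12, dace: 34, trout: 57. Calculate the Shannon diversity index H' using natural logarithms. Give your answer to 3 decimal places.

Total N = 20+12+34+57 = 123, so the proportions are 0.1626, 0.09756, 0.27642, 0.46341 (working shown to 5 dp, full precision carried).
Each pᵢ ln pᵢ term: 0.1626×(-1.81645)=-0.29536, 0.09756×(-2.32728)=-0.22705, 0.27642×(-1.28582)=-0.35543, 0.46341×(-0.76913)=-0.35643.
Sum = -1.23427, so H' = 1.234.

1.234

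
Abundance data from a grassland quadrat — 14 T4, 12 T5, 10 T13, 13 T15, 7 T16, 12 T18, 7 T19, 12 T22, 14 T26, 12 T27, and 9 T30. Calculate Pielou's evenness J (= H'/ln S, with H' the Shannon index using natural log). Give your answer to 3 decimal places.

Total N = 14+12+10+13+7+12+7+12+14+12+9 = 122, so the proportions are 0.11475, 0.09836, 0.08197, 0.10656, 0.05738, 0.09836, 0.05738, 0.09836, 0.11475, 0.09836, 0.07377 (working shown to 5 dp, full precision carried).
H' = −Σ pᵢ ln pᵢ = −((-0.24844) + (-0.22811) + (-0.20504) + (-0.23859) + (-0.16399) + (-0.22811) + (-0.16399) + (-0.22811) + (-0.24844) + (-0.22811) + (-0.19230)) = 2.37323.
With S = 11 species, ln S = 2.39790, so J = 2.37323/2.39790 = 0.98971, i.e. 0.990 to 3 decimal places.

0.990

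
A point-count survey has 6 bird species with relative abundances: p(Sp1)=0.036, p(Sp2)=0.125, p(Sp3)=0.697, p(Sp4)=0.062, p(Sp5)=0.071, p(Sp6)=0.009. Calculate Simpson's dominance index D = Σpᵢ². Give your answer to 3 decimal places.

0.512

D = 0.036² + 0.125² + 0.697² + 0.062² + 0.071² + 0.009² = 0.00130 + 0.01562 + 0.48581 + 0.00384 + 0.00504 + 0.00008 = 0.51170 (working shown to 5 dp, full precision carried).
To 3 decimal places, D = 0.512.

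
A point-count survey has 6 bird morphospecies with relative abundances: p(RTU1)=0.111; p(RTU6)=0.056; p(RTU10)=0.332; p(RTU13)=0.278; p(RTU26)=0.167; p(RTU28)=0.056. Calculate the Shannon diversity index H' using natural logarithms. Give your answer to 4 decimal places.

1.5877

Each pᵢ ln pᵢ term (working shown to 6 dp, full precision carried): 0.111×(-2.198225)=-0.244003, 0.056×(-2.882404)=-0.161415, 0.332×(-1.102620)=-0.366070, 0.278×(-1.280134)=-0.355877, 0.167×(-1.789761)=-0.298890, 0.056×(-2.882404)=-0.161415.
Sum = -1.587670, so H' = 1.5877.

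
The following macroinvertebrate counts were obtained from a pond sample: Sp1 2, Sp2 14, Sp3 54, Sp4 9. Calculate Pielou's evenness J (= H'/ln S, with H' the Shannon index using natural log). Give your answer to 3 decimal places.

Total N = 2+14+54+9 = 79, so the proportions are 0.02532, 0.17722, 0.68354, 0.11392 (working shown to 5 dp, full precision carried).
H' = −Σ pᵢ ln pᵢ = −((-0.09307) + (-0.30665) + (-0.26006) + (-0.24747)) = 0.90725.
With S = 4 species, ln S = 1.38629, so J = 0.90725/1.38629 = 0.65445, i.e. 0.654 to 3 decimal places.

0.654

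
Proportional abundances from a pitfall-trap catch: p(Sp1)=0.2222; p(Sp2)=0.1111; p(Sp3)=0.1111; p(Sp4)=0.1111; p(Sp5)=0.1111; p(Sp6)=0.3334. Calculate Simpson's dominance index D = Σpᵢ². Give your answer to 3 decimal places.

D = 0.2222² + 0.1111² + 0.1111² + 0.1111² + 0.1111² + 0.3334² = 0.04937 + 0.01234 + 0.01234 + 0.01234 + 0.01234 + 0.11116 = 0.20990 (working shown to 5 dp, full precision carried).
To 3 decimal places, D = 0.210.

0.210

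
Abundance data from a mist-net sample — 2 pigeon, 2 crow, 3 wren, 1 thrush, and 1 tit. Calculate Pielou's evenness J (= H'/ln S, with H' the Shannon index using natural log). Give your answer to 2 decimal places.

0.95

Total N = 2+2+3+1+1 = 9, so the proportions are 0.2222, 0.2222, 0.3333, 0.1111, 0.1111 (working shown to 4 dp, full precision carried).
H' = −Σ pᵢ ln pᵢ = −((-0.3342) + (-0.3342) + (-0.3662) + (-0.2441) + (-0.2441)) = 1.5230.
With S = 5 species, ln S = 1.6094, so J = 1.5230/1.6094 = 0.9463, i.e. 0.95 to 2 decimal places.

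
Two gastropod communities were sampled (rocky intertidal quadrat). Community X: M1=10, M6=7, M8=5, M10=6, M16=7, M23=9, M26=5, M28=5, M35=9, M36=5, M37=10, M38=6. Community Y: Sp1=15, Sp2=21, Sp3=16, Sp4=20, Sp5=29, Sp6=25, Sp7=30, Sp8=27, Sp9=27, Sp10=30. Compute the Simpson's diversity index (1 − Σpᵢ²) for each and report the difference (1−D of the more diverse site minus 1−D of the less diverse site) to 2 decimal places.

0.02

Community X: N=84, proportions 0.119, 0.0833, 0.0595, 0.0714, 0.0833, 0.1071, 0.0595, 0.0595, 0.1071, 0.0595, 0.119, 0.0714, giving 1−D = 0.9104 (working shown to 4 dp, full precision carried).
Community Y: N=240, proportions 0.0625, 0.0875, 0.0667, 0.0833, 0.1208, 0.1042, 0.125, 0.1125, 0.1125, 0.125, giving 1−D = 0.8950.
Difference = |0.9104 − 0.8950| = 0.0154, i.e. 0.02 to 2 decimal places.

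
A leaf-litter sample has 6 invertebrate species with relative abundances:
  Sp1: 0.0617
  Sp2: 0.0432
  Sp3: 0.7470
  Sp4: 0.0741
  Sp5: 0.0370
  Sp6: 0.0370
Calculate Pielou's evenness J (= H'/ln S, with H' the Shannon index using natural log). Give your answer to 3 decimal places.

H' = −Σ pᵢ ln pᵢ = −((-0.17186) + (-0.13573) + (-0.21789) + (-0.19283) + (-0.12198) + (-0.12198)) = 0.96229 (working shown to 5 dp, full precision carried).
With S = 6 species, ln S = 1.79176, so J = 0.96229/1.79176 = 0.53706, i.e. 0.537 to 3 decimal places.

0.537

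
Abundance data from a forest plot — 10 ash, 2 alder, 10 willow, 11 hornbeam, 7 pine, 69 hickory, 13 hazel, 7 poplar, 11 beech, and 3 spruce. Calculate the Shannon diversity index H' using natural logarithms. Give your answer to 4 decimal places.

Total N = 10+2+10+11+7+69+13+7+11+3 = 143, so the proportions are 0.06993, 0.013986, 0.06993, 0.076923, 0.048951, 0.482517, 0.090909, 0.048951, 0.076923, 0.020979 (working shown to 6 dp, full precision carried).
Each pᵢ ln pᵢ term: 0.06993×(-2.660260)=-0.186032, 0.013986×(-4.269697)=-0.059716, 0.06993×(-2.660260)=-0.186032, 0.076923×(-2.564949)=-0.197304, 0.048951×(-3.016934)=-0.147682, 0.482517×(-0.728738)=-0.351629, 0.090909×(-2.397895)=-0.217990, 0.048951×(-3.016934)=-0.147682, 0.076923×(-2.564949)=-0.197304, 0.020979×(-3.864232)=-0.081068.
Sum = -1.772439, so H' = 1.7724.

1.7724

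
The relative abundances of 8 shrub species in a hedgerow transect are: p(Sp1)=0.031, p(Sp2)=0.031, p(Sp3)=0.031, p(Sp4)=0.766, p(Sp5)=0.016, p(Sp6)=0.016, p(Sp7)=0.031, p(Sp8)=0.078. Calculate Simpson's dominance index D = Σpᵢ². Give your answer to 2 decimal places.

0.60

D = 0.031² + 0.031² + 0.031² + 0.766² + 0.016² + 0.016² + 0.031² + 0.078² = 0.0010 + 0.0010 + 0.0010 + 0.5868 + 0.0003 + 0.0003 + 0.0010 + 0.0061 = 0.5972 (working shown to 4 dp, full precision carried).
To 2 decimal places, D = 0.60.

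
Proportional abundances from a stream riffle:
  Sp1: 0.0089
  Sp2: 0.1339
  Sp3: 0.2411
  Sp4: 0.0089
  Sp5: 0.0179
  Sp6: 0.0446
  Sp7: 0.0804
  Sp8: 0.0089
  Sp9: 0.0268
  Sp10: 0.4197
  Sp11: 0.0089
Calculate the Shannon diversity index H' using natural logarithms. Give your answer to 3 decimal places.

1.655

Each pᵢ ln pᵢ term (working shown to 5 dp, full precision carried): 0.0089×(-4.72170)=-0.04202, 0.1339×(-2.01066)=-0.26923, 0.2411×(-1.42254)=-0.34298, 0.0089×(-4.72170)=-0.04202, 0.0179×(-4.02295)=-0.07201, 0.0446×(-3.11002)=-0.13871, 0.0804×(-2.52074)=-0.20267, 0.0089×(-4.72170)=-0.04202, 0.0268×(-3.61935)=-0.09700, 0.4197×(-0.86822)=-0.36439, 0.0089×(-4.72170)=-0.04202.
Sum = -1.65507, so H' = 1.655.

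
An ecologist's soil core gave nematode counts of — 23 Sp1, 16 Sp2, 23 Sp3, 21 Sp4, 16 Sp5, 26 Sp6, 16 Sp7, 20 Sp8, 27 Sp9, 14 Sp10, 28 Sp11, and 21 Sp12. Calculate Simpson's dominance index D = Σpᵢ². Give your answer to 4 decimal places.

Total N = 23+16+23+21+16+26+16+20+27+14+28+21 = 251, so the proportions are 0.091633, 0.063745, 0.091633, 0.083665, 0.063745, 0.103586, 0.063745, 0.079681, 0.10757, 0.055777, 0.111554, 0.083665 (working shown to 6 dp, full precision carried).
D = 0.091633² + 0.063745² + 0.091633² + 0.083665² + 0.063745² + 0.103586² + 0.063745² + 0.079681² + 0.10757² + 0.055777² + 0.111554² + 0.083665² = 0.008397 + 0.004063 + 0.008397 + 0.007000 + 0.004063 + 0.010730 + 0.004063 + 0.006349 + 0.011571 + 0.003111 + 0.012444 + 0.007000 = 0.087189.
To 4 decimal places, D = 0.0872.

0.0872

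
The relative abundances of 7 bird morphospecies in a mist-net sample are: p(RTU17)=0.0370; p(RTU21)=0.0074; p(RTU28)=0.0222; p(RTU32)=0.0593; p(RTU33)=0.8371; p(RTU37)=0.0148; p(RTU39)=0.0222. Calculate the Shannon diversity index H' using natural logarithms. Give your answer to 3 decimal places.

0.706

Each pᵢ ln pᵢ term (working shown to 5 dp, full precision carried): 0.037×(-3.29684)=-0.12198, 0.0074×(-4.90628)=-0.03631, 0.0222×(-3.80766)=-0.08453, 0.0593×(-2.82515)=-0.16753, 0.8371×(-0.17781)=-0.14885, 0.0148×(-4.21313)=-0.06235, 0.0222×(-3.80766)=-0.08453.
Sum = -0.70608, so H' = 0.706.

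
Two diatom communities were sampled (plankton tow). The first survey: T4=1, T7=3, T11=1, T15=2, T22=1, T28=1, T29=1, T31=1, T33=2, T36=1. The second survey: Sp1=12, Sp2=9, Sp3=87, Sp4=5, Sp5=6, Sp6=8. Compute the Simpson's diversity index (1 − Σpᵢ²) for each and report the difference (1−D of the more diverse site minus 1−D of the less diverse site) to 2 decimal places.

The first survey: N=14, proportions 0.07143, 0.21429, 0.07143, 0.14286, 0.07143, 0.07143, 0.07143, 0.07143, 0.14286, 0.07143, giving 1−D = 0.87755 (working shown to 5 dp, full precision carried).
The second survey: N=127, proportions 0.09449, 0.07087, 0.68504, 0.03937, 0.04724, 0.06299, giving 1−D = 0.50902.
Difference = |0.87755 − 0.50902| = 0.36853, i.e. 0.37 to 2 decimal places.

0.37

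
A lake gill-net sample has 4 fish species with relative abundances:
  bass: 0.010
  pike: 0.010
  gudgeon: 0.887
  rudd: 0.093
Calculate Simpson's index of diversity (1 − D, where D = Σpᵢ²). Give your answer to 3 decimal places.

D = 0.01² + 0.01² + 0.887² + 0.093² = 0.00010 + 0.00010 + 0.78677 + 0.00865 = 0.79562 (working shown to 5 dp, full precision carried).
So 1 − D = 0.20438, i.e. 0.204 to 3 decimal places.

0.204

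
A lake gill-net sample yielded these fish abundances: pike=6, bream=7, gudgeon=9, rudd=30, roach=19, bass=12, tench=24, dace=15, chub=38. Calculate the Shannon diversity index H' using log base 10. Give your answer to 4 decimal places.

0.8821

Total N = 6+7+9+30+19+12+24+15+38 = 160, so the proportions are 0.0375, 0.04375, 0.05625, 0.1875, 0.11875, 0.075, 0.15, 0.09375, 0.2375 (working shown to 6 dp, full precision carried).
Each pᵢ log₁₀ pᵢ term: 0.0375×(-1.425969)=-0.053474, 0.04375×(-1.359022)=-0.059457, 0.05625×(-1.249877)=-0.070306, 0.1875×(-0.726999)=-0.136312, 0.11875×(-0.925366)=-0.109887, 0.075×(-1.124939)=-0.084370, 0.15×(-0.823909)=-0.123586, 0.09375×(-1.028029)=-0.096378, 0.2375×(-0.624336)=-0.148280.
Sum = -0.882050, so H' = 0.8821.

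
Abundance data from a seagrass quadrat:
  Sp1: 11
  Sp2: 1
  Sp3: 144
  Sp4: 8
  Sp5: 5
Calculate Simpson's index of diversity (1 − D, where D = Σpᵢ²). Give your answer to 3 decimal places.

Total N = 11+1+144+8+5 = 169, so the proportions are 0.06509, 0.00592, 0.85207, 0.04734, 0.02959 (working shown to 5 dp, full precision carried).
D = 0.06509² + 0.00592² + 0.85207² + 0.04734² + 0.02959² = 0.00424 + 0.00004 + 0.72602 + 0.00224 + 0.00088 = 0.73341.
So 1 − D = 0.26659, i.e. 0.267 to 3 decimal places.

0.267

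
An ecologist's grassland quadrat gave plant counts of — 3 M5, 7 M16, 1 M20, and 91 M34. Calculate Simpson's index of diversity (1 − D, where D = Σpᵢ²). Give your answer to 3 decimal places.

0.198

Total N = 3+7+1+91 = 102, so the proportions are 0.02941, 0.06863, 0.0098, 0.89216 (working shown to 5 dp, full precision carried).
D = 0.02941² + 0.06863² + 0.0098² + 0.89216² = 0.00087 + 0.00471 + 0.00010 + 0.79594 = 0.80161.
So 1 − D = 0.19839, i.e. 0.198 to 3 decimal places.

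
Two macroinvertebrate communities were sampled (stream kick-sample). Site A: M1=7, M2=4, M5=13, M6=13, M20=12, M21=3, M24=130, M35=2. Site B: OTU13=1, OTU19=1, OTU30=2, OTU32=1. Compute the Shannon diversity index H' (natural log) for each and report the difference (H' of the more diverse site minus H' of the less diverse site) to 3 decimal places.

Site A: N=184, proportions 0.03804, 0.02174, 0.07065, 0.07065, 0.06522, 0.0163, 0.70652, 0.01087, giving H' = 1.12181 (working shown to 5 dp, full precision carried).
Site B: N=5, proportions 0.2, 0.2, 0.4, 0.2, giving H' = 1.33218.
Difference = |1.12181 − 1.33218| = 0.21037, i.e. 0.210 to 3 decimal places.

0.210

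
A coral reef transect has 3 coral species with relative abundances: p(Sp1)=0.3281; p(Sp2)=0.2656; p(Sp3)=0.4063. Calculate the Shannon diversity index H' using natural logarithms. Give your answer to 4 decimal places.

1.0837

Each pᵢ ln pᵢ term (working shown to 6 dp, full precision carried): 0.3281×(-1.114437)=-0.365647, 0.2656×(-1.325764)=-0.352123, 0.4063×(-0.900663)=-0.365940.
Sum = -1.083709, so H' = 1.0837.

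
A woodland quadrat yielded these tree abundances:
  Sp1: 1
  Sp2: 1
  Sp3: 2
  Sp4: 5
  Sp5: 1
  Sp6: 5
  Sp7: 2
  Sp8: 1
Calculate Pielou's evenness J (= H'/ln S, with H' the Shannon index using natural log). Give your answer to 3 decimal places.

0.886

Total N = 1+1+2+5+1+5+2+1 = 18, so the proportions are 0.05556, 0.05556, 0.11111, 0.27778, 0.05556, 0.27778, 0.11111, 0.05556 (working shown to 5 dp, full precision carried).
H' = −Σ pᵢ ln pᵢ = −((-0.16058) + (-0.16058) + (-0.24414) + (-0.35581) + (-0.16058) + (-0.35581) + (-0.24414) + (-0.16058)) = 1.84221.
With S = 8 species, ln S = 2.07944, so J = 1.84221/2.07944 = 0.88591, i.e. 0.886 to 3 decimal places.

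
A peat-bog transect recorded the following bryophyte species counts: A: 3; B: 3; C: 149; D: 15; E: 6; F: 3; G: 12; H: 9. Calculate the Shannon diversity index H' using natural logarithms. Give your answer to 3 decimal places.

Total N = 3+3+149+15+6+3+12+9 = 200, so the proportions are 0.015, 0.015, 0.745, 0.075, 0.03, 0.015, 0.06, 0.045 (working shown to 5 dp, full precision carried).
Each pᵢ ln pᵢ term: 0.015×(-4.19971)=-0.06300, 0.015×(-4.19971)=-0.06300, 0.745×(-0.29437)=-0.21931, 0.075×(-2.59027)=-0.19427, 0.03×(-3.50656)=-0.10520, 0.015×(-4.19971)=-0.06300, 0.06×(-2.81341)=-0.16880, 0.045×(-3.10109)=-0.13955.
Sum = -1.01611, so H' = 1.016.

1.016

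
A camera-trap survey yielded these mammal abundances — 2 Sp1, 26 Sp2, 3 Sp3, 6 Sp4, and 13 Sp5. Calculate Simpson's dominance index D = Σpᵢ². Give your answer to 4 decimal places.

0.3576

Total N = 2+26+3+6+13 = 50, so the proportions are 0.04, 0.52, 0.06, 0.12, 0.26 (working shown to 6 dp, full precision carried).
D = 0.04² + 0.52² + 0.06² + 0.12² + 0.26² = 0.001600 + 0.270400 + 0.003600 + 0.014400 + 0.067600 = 0.357600.
To 4 decimal places, D = 0.3576.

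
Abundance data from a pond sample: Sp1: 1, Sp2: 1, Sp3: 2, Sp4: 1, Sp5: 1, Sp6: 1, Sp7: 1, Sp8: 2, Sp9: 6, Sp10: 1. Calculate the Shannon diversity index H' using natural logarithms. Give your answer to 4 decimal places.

2.0377

Total N = 1+1+2+1+1+1+1+2+6+1 = 17, so the proportions are 0.058824, 0.058824, 0.117647, 0.058824, 0.058824, 0.058824, 0.058824, 0.117647, 0.352941, 0.058824 (working shown to 6 dp, full precision carried).
Each pᵢ ln pᵢ term: 0.058824×(-2.833213)=-0.166660, 0.058824×(-2.833213)=-0.166660, 0.117647×(-2.140066)=-0.251772, 0.058824×(-2.833213)=-0.166660, 0.058824×(-2.833213)=-0.166660, 0.058824×(-2.833213)=-0.166660, 0.058824×(-2.833213)=-0.166660, 0.117647×(-2.140066)=-0.251772, 0.352941×(-1.041454)=-0.367572, 0.058824×(-2.833213)=-0.166660.
Sum = -2.037734, so H' = 2.0377.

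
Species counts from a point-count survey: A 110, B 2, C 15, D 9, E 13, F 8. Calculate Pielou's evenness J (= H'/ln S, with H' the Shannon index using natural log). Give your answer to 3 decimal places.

0.587

Total N = 110+2+15+9+13+8 = 157, so the proportions are 0.70064, 0.01274, 0.09554, 0.05732, 0.0828, 0.05096 (working shown to 5 dp, full precision carried).
H' = −Σ pᵢ ln pᵢ = −((-0.24926) + (-0.05558) + (-0.22435) + (-0.16389) + (-0.20629) + (-0.15168)) = 1.05106.
With S = 6 species, ln S = 1.79176, so J = 1.05106/1.79176 = 0.58661, i.e. 0.587 to 3 decimal places.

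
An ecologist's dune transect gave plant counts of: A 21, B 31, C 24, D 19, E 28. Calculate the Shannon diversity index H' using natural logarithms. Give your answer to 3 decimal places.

1.593

Total N = 21+31+24+19+28 = 123, so the proportions are 0.17073, 0.25203, 0.19512, 0.15447, 0.22764 (working shown to 5 dp, full precision carried).
Each pᵢ ln pᵢ term: 0.17073×(-1.76766)=-0.30180, 0.25203×(-1.37820)=-0.34735, 0.19512×(-1.63413)=-0.31885, 0.15447×(-1.86775)=-0.28851, 0.22764×(-1.47998)=-0.33691.
Sum = -1.59342, so H' = 1.593.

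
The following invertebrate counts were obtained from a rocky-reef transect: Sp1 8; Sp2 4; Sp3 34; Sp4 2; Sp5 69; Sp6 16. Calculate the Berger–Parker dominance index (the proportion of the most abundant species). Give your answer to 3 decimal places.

Total N = 8+4+34+2+69+16 = 133, so the proportions are 0.06015, 0.03008, 0.25564, 0.01504, 0.5188, 0.1203 (working shown to 5 dp, full precision carried).
The largest proportion is 0.5188, i.e. d = 0.519 to 3 decimal places.

0.519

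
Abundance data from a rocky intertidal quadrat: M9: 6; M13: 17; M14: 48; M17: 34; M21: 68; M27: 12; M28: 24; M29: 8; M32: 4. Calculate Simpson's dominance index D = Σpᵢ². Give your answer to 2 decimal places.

Total N = 6+17+48+34+68+12+24+8+4 = 221, so the proportions are 0.0271, 0.0769, 0.2172, 0.1538, 0.3077, 0.0543, 0.1086, 0.0362, 0.0181 (working shown to 4 dp, full precision carried).
D = 0.0271² + 0.0769² + 0.2172² + 0.1538² + 0.3077² + 0.0543² + 0.1086² + 0.0362² + 0.0181² = 0.0007 + 0.0059 + 0.0472 + 0.0237 + 0.0947 + 0.0029 + 0.0118 + 0.0013 + 0.0003 = 0.1886.
To 2 decimal places, D = 0.19.

0.19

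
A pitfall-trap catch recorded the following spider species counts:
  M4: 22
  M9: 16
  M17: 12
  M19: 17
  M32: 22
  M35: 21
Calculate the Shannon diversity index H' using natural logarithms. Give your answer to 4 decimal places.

Total N = 22+16+12+17+22+21 = 110, so the proportions are 0.2, 0.145455, 0.109091, 0.154545, 0.2, 0.190909 (working shown to 6 dp, full precision carried).
Each pᵢ ln pᵢ term: 0.2×(-1.609438)=-0.321888, 0.145455×(-1.927892)=-0.280421, 0.109091×(-2.215574)=-0.241699, 0.154545×(-1.867267)=-0.288578, 0.2×(-1.609438)=-0.321888, 0.190909×(-1.655958)=-0.316137.
Sum = -1.770610, so H' = 1.7706.

1.7706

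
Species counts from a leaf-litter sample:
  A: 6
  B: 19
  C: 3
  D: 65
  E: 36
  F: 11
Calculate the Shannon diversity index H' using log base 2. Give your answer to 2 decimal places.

2.01

Total N = 6+19+3+65+36+11 = 140, so the proportions are 0.0429, 0.1357, 0.0214, 0.4643, 0.2571, 0.0786 (working shown to 4 dp, full precision carried).
Each pᵢ log₂ pᵢ term: 0.0429×(-4.5443)=-0.1948, 0.1357×(-2.8814)=-0.3910, 0.0214×(-5.5443)=-0.1188, 0.4643×(-1.1069)=-0.5139, 0.2571×(-1.9594)=-0.5038, 0.0786×(-3.6699)=-0.2883.
Sum = -2.0107, so H' = 2.01.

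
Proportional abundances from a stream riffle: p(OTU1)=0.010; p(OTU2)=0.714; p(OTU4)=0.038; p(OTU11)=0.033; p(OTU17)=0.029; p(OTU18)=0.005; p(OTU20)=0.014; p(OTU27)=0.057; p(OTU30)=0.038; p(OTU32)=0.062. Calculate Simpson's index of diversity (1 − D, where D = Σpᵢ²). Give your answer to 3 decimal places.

0.478

D = 0.01² + 0.714² + 0.038² + 0.033² + 0.029² + 0.005² + 0.014² + 0.057² + 0.038² + 0.062² = 0.00010 + 0.50980 + 0.00144 + 0.00109 + 0.00084 + 0.00003 + 0.00020 + 0.00325 + 0.00144 + 0.00384 = 0.52203 (working shown to 5 dp, full precision carried).
So 1 − D = 0.47797, i.e. 0.478 to 3 decimal places.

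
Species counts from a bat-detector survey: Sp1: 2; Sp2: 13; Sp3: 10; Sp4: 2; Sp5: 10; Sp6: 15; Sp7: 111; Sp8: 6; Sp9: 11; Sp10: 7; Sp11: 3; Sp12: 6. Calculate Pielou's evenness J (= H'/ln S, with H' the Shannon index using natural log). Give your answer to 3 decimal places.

Total N = 2+13+10+2+10+15+111+6+11+7+3+6 = 196, so the proportions are 0.0102, 0.06633, 0.05102, 0.0102, 0.05102, 0.07653, 0.56633, 0.03061, 0.05612, 0.03571, 0.01531, 0.03061 (working shown to 5 dp, full precision carried).
H' = −Σ pᵢ ln pᵢ = −((-0.04679) + (-0.17995) + (-0.15181) + (-0.04679) + (-0.15181) + (-0.19669) + (-0.32200) + (-0.10673) + (-0.16164) + (-0.11901) + (-0.06397) + (-0.10673)) = 1.65392.
With S = 12 species, ln S = 2.48491, so J = 1.65392/2.48491 = 0.66559, i.e. 0.666 to 3 decimal places.

0.666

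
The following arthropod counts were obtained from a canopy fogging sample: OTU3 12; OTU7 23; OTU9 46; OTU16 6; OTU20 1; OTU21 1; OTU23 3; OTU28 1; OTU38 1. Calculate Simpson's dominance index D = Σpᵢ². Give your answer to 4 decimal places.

Total N = 12+23+46+6+1+1+3+1+1 = 94, so the proportions are 0.12766, 0.244681, 0.489362, 0.06383, 0.010638, 0.010638, 0.031915, 0.010638, 0.010638 (working shown to 6 dp, full precision carried).
D = 0.12766² + 0.244681² + 0.489362² + 0.06383² + 0.010638² + 0.010638² + 0.031915² + 0.010638² + 0.010638² = 0.016297 + 0.059869 + 0.239475 + 0.004074 + 0.000113 + 0.000113 + 0.001019 + 0.000113 + 0.000113 = 0.321186.
To 4 decimal places, D = 0.3212.

0.3212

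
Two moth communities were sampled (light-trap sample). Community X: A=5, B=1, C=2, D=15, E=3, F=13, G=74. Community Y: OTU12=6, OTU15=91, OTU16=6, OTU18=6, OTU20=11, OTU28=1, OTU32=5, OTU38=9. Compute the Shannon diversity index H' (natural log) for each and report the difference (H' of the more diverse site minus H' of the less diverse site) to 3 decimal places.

Community X: N=113, proportions 0.04425, 0.00885, 0.0177, 0.13274, 0.02655, 0.11504, 0.65487, giving H' = 1.14159 (working shown to 5 dp, full precision carried).
Community Y: N=135, proportions 0.04444, 0.67407, 0.04444, 0.04444, 0.08148, 0.00741, 0.03704, 0.06667, giving H' = 1.22425.
Difference = |1.14159 − 1.22425| = 0.08266, i.e. 0.083 to 3 decimal places.

0.083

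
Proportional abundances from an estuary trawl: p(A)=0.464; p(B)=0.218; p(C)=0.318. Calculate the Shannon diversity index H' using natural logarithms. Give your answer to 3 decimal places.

1.053

Each pᵢ ln pᵢ term (working shown to 5 dp, full precision carried): 0.464×(-0.76787)=-0.35629, 0.218×(-1.52326)=-0.33207, 0.318×(-1.14570)=-0.36433.
Sum = -1.05270, so H' = 1.053.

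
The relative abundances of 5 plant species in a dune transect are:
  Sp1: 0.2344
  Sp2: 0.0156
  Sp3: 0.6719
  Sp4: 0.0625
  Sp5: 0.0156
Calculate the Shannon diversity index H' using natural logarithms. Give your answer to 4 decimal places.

Each pᵢ ln pᵢ term (working shown to 6 dp, full precision carried): 0.2344×(-1.450726)=-0.340050, 0.0156×(-4.160484)=-0.064904, 0.6719×(-0.397646)=-0.267178, 0.0625×(-2.772589)=-0.173287, 0.0156×(-4.160484)=-0.064904.
Sum = -0.910322, so H' = 0.9103.

0.9103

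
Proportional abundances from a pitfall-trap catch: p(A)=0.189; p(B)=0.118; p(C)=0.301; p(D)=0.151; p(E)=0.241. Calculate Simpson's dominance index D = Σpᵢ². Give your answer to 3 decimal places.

0.221

D = 0.189² + 0.118² + 0.301² + 0.151² + 0.241² = 0.03572 + 0.01392 + 0.09060 + 0.02280 + 0.05808 = 0.22113 (working shown to 5 dp, full precision carried).
To 3 decimal places, D = 0.221.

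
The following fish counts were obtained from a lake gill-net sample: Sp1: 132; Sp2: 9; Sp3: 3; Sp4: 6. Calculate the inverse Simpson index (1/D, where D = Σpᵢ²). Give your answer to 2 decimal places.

1.28

Total N = 132+9+3+6 = 150, so the proportions are 0.88, 0.06, 0.02, 0.04 (working shown to 5 dp, full precision carried).
D = 0.88² + 0.06² + 0.02² + 0.04² = 0.77440 + 0.00360 + 0.00040 + 0.00160 = 0.78000.
So 1/D = 1.2821, i.e. 1.28 to 2 decimal places.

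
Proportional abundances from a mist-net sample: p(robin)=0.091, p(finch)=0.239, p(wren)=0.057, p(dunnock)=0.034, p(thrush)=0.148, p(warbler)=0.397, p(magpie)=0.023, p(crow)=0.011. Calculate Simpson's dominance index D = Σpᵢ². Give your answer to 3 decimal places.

D = 0.091² + 0.239² + 0.057² + 0.034² + 0.148² + 0.397² + 0.023² + 0.011² = 0.00828 + 0.05712 + 0.00325 + 0.00116 + 0.02190 + 0.15761 + 0.00053 + 0.00012 = 0.24997 (working shown to 5 dp, full precision carried).
To 3 decimal places, D = 0.250.

0.250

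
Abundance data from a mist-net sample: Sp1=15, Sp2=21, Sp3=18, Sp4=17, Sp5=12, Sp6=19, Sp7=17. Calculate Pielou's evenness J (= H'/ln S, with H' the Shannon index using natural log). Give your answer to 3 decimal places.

Total N = 15+21+18+17+12+19+17 = 119, so the proportions are 0.12605, 0.17647, 0.15126, 0.14286, 0.10084, 0.15966, 0.14286 (working shown to 5 dp, full precision carried).
H' = −Σ pᵢ ln pᵢ = −((-0.26106) + (-0.30611) + (-0.28569) + (-0.27799) + (-0.23135) + (-0.29293) + (-0.27799)) = 1.93312.
With S = 7 species, ln S = 1.94591, so J = 1.93312/1.94591 = 0.99343, i.e. 0.993 to 3 decimal places.

0.993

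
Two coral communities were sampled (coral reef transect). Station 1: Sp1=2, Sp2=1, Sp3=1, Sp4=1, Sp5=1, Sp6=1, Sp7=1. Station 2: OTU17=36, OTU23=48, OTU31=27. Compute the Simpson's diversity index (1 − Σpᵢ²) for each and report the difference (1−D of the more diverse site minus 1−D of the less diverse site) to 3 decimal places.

0.195

Station 1: N=8, proportions 0.25, 0.125, 0.125, 0.125, 0.125, 0.125, 0.125, giving 1−D = 0.84375 (working shown to 5 dp, full precision carried).
Station 2: N=111, proportions 0.32432, 0.43243, 0.24324, giving 1−D = 0.64865.
Difference = |0.84375 − 0.64865| = 0.19510, i.e. 0.195 to 3 decimal places.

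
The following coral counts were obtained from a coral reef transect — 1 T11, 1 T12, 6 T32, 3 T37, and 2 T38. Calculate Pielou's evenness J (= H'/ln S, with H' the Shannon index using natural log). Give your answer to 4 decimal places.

0.8561

Total N = 1+1+6+3+2 = 13, so the proportions are 0.076923, 0.076923, 0.461538, 0.230769, 0.153846 (working shown to 6 dp, full precision carried).
H' = −Σ pᵢ ln pᵢ = −((-0.197304) + (-0.197304) + (-0.356857) + (-0.338385) + (-0.287970)) = 1.377820.
With S = 5 species, ln S = 1.609438, so J = 1.377820/1.609438 = 0.856087, i.e. 0.8561 to 4 decimal places.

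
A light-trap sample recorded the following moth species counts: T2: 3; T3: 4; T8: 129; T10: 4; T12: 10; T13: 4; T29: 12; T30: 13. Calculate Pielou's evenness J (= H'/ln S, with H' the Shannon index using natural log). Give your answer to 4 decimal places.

Total N = 3+4+129+4+10+4+12+13 = 179, so the proportions are 0.01676, 0.022346, 0.72067, 0.022346, 0.055866, 0.022346, 0.067039, 0.072626 (working shown to 6 dp, full precision carried).
H' = −Σ pᵢ ln pᵢ = −((-0.068527) + (-0.084941) + (-0.236072) + (-0.084941) + (-0.161162) + (-0.084941) + (-0.181172) + (-0.190456)) = 1.092211.
With S = 8 species, ln S = 2.079442, so J = 1.092211/2.079442 = 0.525243, i.e. 0.5252 to 4 decimal places.

0.5252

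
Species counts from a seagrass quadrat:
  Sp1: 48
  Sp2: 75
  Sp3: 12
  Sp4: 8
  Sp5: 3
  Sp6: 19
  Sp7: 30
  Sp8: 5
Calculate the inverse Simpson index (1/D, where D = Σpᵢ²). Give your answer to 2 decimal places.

Total N = 48+75+12+8+3+19+30+5 = 200, so the proportions are 0.24, 0.375, 0.06, 0.04, 0.015, 0.095, 0.15, 0.025 (working shown to 6 dp, full precision carried).
D = 0.24² + 0.375² + 0.06² + 0.04² + 0.015² + 0.095² + 0.15² + 0.025² = 0.057600 + 0.140625 + 0.003600 + 0.001600 + 0.000225 + 0.009025 + 0.022500 + 0.000625 = 0.235800.
So 1/D = 4.2409, i.e. 4.24 to 2 decimal places.

4.24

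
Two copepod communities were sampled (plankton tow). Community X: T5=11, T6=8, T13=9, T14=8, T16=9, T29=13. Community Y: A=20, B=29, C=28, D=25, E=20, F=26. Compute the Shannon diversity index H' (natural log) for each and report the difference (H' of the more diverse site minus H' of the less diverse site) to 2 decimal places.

0.01

Community X: N=58, proportions 0.1897, 0.1379, 0.1552, 0.1379, 0.1552, 0.2241, giving H' = 1.7752 (working shown to 4 dp, full precision carried).
Community Y: N=148, proportions 0.1351, 0.1959, 0.1892, 0.1689, 0.1351, 0.1757, giving H' = 1.7812.
Difference = |1.7752 − 1.7812| = 0.0060, i.e. 0.01 to 2 decimal places.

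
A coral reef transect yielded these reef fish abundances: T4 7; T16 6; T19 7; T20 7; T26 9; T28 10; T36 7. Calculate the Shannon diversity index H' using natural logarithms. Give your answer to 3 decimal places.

Total N = 7+6+7+7+9+10+7 = 53, so the proportions are 0.13208, 0.11321, 0.13208, 0.13208, 0.16981, 0.18868, 0.13208 (working shown to 5 dp, full precision carried).
Each pᵢ ln pᵢ term: 0.13208×(-2.02438)=-0.26737, 0.11321×(-2.17853)=-0.24663, 0.13208×(-2.02438)=-0.26737, 0.13208×(-2.02438)=-0.26737, 0.16981×(-1.77307)=-0.30109, 0.18868×(-1.66771)=-0.31466, 0.13208×(-2.02438)=-0.26737.
Sum = -1.93186, so H' = 1.932.

1.932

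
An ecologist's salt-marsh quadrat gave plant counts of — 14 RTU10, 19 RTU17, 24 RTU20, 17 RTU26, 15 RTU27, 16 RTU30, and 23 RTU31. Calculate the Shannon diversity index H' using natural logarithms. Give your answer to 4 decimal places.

Total N = 14+19+24+17+15+16+23 = 128, so the proportions are 0.109375, 0.148438, 0.1875, 0.132812, 0.117188, 0.125, 0.179688 (working shown to 6 dp, full precision carried).
Each pᵢ ln pᵢ term: 0.109375×(-2.212973)=-0.242044, 0.148438×(-1.907591)=-0.283158, 0.1875×(-1.673976)=-0.313871, 0.132812×(-2.018817)=-0.268124, 0.117188×(-2.143980)=-0.251248, 0.125×(-2.079442)=-0.259930, 0.179688×(-1.716536)=-0.308440.
Sum = -1.926815, so H' = 1.9268.

1.9268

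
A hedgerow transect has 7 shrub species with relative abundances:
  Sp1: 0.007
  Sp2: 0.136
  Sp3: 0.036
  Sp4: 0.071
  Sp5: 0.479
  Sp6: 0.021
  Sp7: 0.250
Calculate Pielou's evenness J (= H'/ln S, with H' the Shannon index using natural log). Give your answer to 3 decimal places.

H' = −Σ pᵢ ln pᵢ = −((-0.03473) + (-0.27133) + (-0.11967) + (-0.18780) + (-0.35257) + (-0.08113) + (-0.34657)) = 1.39381 (working shown to 5 dp, full precision carried).
With S = 7 species, ln S = 1.94591, so J = 1.39381/1.94591 = 0.71628, i.e. 0.716 to 3 decimal places.

0.716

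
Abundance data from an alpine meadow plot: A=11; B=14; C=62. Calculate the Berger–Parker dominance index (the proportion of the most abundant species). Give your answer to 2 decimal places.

0.71

Total N = 11+14+62 = 87, so the proportions are 0.1264, 0.1609, 0.7126 (working shown to 4 dp, full precision carried).
The largest proportion is 0.7126, i.e. d = 0.71 to 2 decimal places.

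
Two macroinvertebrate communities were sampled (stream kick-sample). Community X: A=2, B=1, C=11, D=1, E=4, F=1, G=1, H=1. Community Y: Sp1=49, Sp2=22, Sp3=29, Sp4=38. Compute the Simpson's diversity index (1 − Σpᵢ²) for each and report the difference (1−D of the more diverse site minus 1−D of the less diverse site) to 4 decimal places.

0.0302

Community X: N=22, proportions 0.090909, 0.045455, 0.5, 0.045455, 0.181818, 0.045455, 0.045455, 0.045455, giving 1−D = 0.698347 (working shown to 6 dp, full precision carried).
Community Y: N=138, proportions 0.355072, 0.15942, 0.210145, 0.275362, giving 1−D = 0.728523.
Difference = |0.698347 − 0.728523| = 0.030176, i.e. 0.0302 to 4 decimal places.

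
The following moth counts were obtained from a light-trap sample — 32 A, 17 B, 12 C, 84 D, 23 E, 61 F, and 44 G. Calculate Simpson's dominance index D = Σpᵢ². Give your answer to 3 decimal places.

0.197

Total N = 32+17+12+84+23+61+44 = 273, so the proportions are 0.11722, 0.06227, 0.04396, 0.30769, 0.08425, 0.22344, 0.16117 (working shown to 5 dp, full precision carried).
D = 0.11722² + 0.06227² + 0.04396² + 0.30769² + 0.08425² + 0.22344² + 0.16117² = 0.01374 + 0.00388 + 0.00193 + 0.09467 + 0.00710 + 0.04993 + 0.02598 = 0.19723.
To 3 decimal places, D = 0.197.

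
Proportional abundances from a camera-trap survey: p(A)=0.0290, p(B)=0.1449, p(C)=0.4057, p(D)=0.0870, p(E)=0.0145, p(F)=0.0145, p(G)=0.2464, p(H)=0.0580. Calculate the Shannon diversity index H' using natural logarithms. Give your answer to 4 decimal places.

1.5941

Each pᵢ ln pᵢ term (working shown to 6 dp, full precision carried): 0.029×(-3.540459)=-0.102673, 0.1449×(-1.931711)=-0.279905, 0.4057×(-0.902141)=-0.365999, 0.087×(-2.441847)=-0.212441, 0.0145×(-4.233607)=-0.061387, 0.0145×(-4.233607)=-0.061387, 0.2464×(-1.400799)=-0.345157, 0.058×(-2.847312)=-0.165144.
Sum = -1.594093, so H' = 1.5941.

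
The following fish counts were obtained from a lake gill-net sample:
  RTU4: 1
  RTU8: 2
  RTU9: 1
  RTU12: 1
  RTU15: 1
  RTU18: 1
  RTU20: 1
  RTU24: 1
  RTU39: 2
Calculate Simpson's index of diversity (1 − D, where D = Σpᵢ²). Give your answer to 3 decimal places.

Total N = 1+2+1+1+1+1+1+1+2 = 11, so the proportions are 0.09091, 0.18182, 0.09091, 0.09091, 0.09091, 0.09091, 0.09091, 0.09091, 0.18182 (working shown to 5 dp, full precision carried).
D = 0.09091² + 0.18182² + 0.09091² + 0.09091² + 0.09091² + 0.09091² + 0.09091² + 0.09091² + 0.18182² = 0.00826 + 0.03306 + 0.00826 + 0.00826 + 0.00826 + 0.00826 + 0.00826 + 0.00826 + 0.03306 = 0.12397.
So 1 − D = 0.87603, i.e. 0.876 to 3 decimal places.

0.876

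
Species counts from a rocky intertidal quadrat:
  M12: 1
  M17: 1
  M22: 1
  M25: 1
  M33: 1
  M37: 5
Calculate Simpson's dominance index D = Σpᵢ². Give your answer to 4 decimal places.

0.3000

Total N = 1+1+1+1+1+5 = 10, so the proportions are 0.1, 0.1, 0.1, 0.1, 0.1, 0.5 (working shown to 6 dp, full precision carried).
D = 0.1² + 0.1² + 0.1² + 0.1² + 0.1² + 0.5² = 0.010000 + 0.010000 + 0.010000 + 0.010000 + 0.010000 + 0.250000 = 0.300000.
To 4 decimal places, D = 0.3000.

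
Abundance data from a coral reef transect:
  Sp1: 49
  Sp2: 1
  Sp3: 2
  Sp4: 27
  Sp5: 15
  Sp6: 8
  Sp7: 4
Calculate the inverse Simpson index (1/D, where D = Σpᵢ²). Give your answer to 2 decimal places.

3.27

Total N = 49+1+2+27+15+8+4 = 106, so the proportions are 0.462264, 0.009434, 0.018868, 0.254717, 0.141509, 0.075472, 0.037736 (working shown to 6 dp, full precision carried).
D = 0.462264² + 0.009434² + 0.018868² + 0.254717² + 0.141509² + 0.075472² + 0.037736² = 0.213688 + 0.000089 + 0.000356 + 0.064881 + 0.020025 + 0.005696 + 0.001424 = 0.306159.
So 1/D = 3.2663, i.e. 3.27 to 2 decimal places.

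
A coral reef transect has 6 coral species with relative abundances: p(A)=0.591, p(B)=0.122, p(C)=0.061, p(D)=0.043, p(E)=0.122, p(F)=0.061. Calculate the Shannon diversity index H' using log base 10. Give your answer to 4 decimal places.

0.5649

Each pᵢ log₁₀ pᵢ term (working shown to 6 dp, full precision carried): 0.591×(-0.228413)=-0.134992, 0.122×(-0.913640)=-0.111464, 0.061×(-1.214670)=-0.074095, 0.043×(-1.366532)=-0.058761, 0.122×(-0.913640)=-0.111464, 0.061×(-1.214670)=-0.074095.
Sum = -0.564871, so H' = 0.5649.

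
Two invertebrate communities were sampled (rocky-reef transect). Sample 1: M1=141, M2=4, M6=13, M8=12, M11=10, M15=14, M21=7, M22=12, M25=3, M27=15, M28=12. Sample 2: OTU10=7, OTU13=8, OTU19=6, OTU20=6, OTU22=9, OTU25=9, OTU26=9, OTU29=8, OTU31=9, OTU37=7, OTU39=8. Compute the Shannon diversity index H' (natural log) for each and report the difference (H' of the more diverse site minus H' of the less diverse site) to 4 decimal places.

Sample 1: N=243, proportions 0.580247, 0.016461, 0.053498, 0.049383, 0.041152, 0.057613, 0.028807, 0.049383, 0.012346, 0.061728, 0.049383, giving H' = 1.609803 (working shown to 6 dp, full precision carried).
Sample 2: N=86, proportions 0.081395, 0.093023, 0.069767, 0.069767, 0.104651, 0.104651, 0.104651, 0.093023, 0.104651, 0.081395, 0.093023, giving H' = 2.387481.
Difference = |1.609803 − 2.387481| = 0.777678, i.e. 0.7777 to 4 decimal places.

0.7777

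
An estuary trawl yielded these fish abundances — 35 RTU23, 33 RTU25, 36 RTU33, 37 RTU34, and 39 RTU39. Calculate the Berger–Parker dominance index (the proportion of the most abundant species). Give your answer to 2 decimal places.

Total N = 35+33+36+37+39 = 180, so the proportions are 0.1944, 0.1833, 0.2, 0.2056, 0.2167 (working shown to 4 dp, full precision carried).
The largest proportion is 0.2167, i.e. d = 0.22 to 2 decimal places.

0.22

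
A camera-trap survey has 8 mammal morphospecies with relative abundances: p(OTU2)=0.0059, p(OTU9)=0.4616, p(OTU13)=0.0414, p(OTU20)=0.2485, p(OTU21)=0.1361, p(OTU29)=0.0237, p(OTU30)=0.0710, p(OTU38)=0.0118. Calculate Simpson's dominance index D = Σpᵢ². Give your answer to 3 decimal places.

D = 0.0059² + 0.4616² + 0.0414² + 0.2485² + 0.1361² + 0.0237² + 0.071² + 0.0118² = 0.00003 + 0.21307 + 0.00171 + 0.06175 + 0.01852 + 0.00056 + 0.00504 + 0.00014 = 0.30084 (working shown to 5 dp, full precision carried).
To 3 decimal places, D = 0.301.

0.301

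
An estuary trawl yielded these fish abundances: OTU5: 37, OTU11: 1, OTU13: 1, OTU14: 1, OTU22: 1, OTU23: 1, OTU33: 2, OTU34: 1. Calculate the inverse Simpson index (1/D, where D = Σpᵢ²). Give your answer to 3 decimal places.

Total N = 37+1+1+1+1+1+2+1 = 45, so the proportions are 0.822222, 0.022222, 0.022222, 0.022222, 0.022222, 0.022222, 0.044444, 0.022222 (working shown to 6 dp, full precision carried).
D = 0.822222² + 0.022222² + 0.022222² + 0.022222² + 0.022222² + 0.022222² + 0.044444² + 0.022222² = 0.676049 + 0.000494 + 0.000494 + 0.000494 + 0.000494 + 0.000494 + 0.001975 + 0.000494 = 0.680988.
So 1/D = 1.46846, i.e. 1.468 to 3 decimal places.

1.468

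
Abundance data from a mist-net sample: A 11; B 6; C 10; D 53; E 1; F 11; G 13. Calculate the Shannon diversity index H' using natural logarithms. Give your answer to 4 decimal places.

1.5082

Total N = 11+6+10+53+1+11+13 = 105, so the proportions are 0.104762, 0.057143, 0.095238, 0.504762, 0.009524, 0.104762, 0.12381 (working shown to 6 dp, full precision carried).
Each pᵢ ln pᵢ term: 0.104762×(-2.256065)=-0.236350, 0.057143×(-2.862201)=-0.163554, 0.095238×(-2.351375)=-0.223941, 0.504762×(-0.683668)=-0.345090, 0.009524×(-4.653960)=-0.044323, 0.104762×(-2.256065)=-0.236350, 0.12381×(-2.089011)=-0.258639.
Sum = -1.508247, so H' = 1.5082.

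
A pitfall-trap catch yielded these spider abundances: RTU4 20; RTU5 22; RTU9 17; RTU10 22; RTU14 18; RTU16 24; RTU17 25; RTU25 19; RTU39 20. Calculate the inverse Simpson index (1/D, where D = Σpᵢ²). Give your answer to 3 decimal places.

Total N = 20+22+17+22+18+24+25+19+20 = 187, so the proportions are 0.1069519, 0.1176471, 0.0909091, 0.1176471, 0.0962567, 0.1283422, 0.1336898, 0.1016043, 0.1069519 (working shown to 7 dp, full precision carried).
D = 0.1069519² + 0.1176471² + 0.0909091² + 0.1176471² + 0.0962567² + 0.1283422² + 0.1336898² + 0.1016043² + 0.1069519² = 0.0114387 + 0.0138408 + 0.0082645 + 0.0138408 + 0.0092653 + 0.0164717 + 0.0178730 + 0.0103234 + 0.0114387 = 0.1127570.
So 1/D = 8.86863, i.e. 8.869 to 3 decimal places.

8.869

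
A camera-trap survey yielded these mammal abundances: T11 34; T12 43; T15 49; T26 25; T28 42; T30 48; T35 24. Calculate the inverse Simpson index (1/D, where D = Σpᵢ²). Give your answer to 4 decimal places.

Total N = 34+43+49+25+42+48+24 = 265, so the proportions are 0.12830189, 0.16226415, 0.18490566, 0.09433962, 0.15849057, 0.18113208, 0.09056604 (working shown to 8 dp, full precision carried).
D = 0.12830189² + 0.16226415² + 0.18490566² + 0.09433962² + 0.15849057² + 0.18113208² + 0.09056604² = 0.01646137 + 0.02632965 + 0.03419010 + 0.00889996 + 0.02511926 + 0.03280883 + 0.00820221 = 0.15201139.
So 1/D = 6.578454, i.e. 6.5785 to 4 decimal places.

6.5785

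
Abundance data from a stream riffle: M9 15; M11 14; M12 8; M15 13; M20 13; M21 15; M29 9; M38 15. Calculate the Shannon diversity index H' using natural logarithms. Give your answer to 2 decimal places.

2.06

Total N = 15+14+8+13+13+15+9+15 = 102, so the proportions are 0.1471, 0.1373, 0.0784, 0.1275, 0.1275, 0.1471, 0.0882, 0.1471 (working shown to 4 dp, full precision carried).
Each pᵢ ln pᵢ term: 0.1471×(-1.9169)=-0.2819, 0.1373×(-1.9859)=-0.2726, 0.0784×(-2.5455)=-0.1996, 0.1275×(-2.0600)=-0.2626, 0.1275×(-2.0600)=-0.2626, 0.1471×(-1.9169)=-0.2819, 0.0882×(-2.4277)=-0.2142, 0.1471×(-1.9169)=-0.2819.
Sum = -2.0572, so H' = 2.06.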